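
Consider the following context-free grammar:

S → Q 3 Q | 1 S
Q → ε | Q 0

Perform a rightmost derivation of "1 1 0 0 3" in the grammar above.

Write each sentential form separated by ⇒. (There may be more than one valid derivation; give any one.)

S ⇒ 1 S ⇒ 1 1 S ⇒ 1 1 Q 3 Q ⇒ 1 1 Q 3 ⇒ 1 1 Q 0 3 ⇒ 1 1 Q 0 0 3 ⇒ 1 1 0 0 3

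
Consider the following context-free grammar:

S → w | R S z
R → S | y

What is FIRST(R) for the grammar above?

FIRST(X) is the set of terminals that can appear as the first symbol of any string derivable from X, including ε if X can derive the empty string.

We compute FIRST(R) using the standard algorithm.
FIRST(R) = {w, y}
FIRST(S) = {w, y}
Therefore, FIRST(R) = {w, y}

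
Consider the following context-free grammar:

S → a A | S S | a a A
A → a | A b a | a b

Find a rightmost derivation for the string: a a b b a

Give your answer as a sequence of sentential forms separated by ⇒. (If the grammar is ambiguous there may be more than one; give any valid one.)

S ⇒ a A ⇒ a A b a ⇒ a a b b a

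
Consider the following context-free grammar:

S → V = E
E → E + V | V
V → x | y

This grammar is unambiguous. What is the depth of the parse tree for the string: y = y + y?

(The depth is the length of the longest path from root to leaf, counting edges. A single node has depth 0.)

4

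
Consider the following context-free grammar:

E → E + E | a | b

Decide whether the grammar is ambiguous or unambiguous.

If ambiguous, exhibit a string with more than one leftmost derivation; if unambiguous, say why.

Ambiguous - the string 'a + a + a + a' has two distinct leftmost derivations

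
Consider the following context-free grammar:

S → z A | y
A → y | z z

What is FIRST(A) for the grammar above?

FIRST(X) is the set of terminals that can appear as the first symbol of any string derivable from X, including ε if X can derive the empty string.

We compute FIRST(A) using the standard algorithm.
FIRST(A) = {y, z}
FIRST(S) = {y, z}
Therefore, FIRST(A) = {y, z}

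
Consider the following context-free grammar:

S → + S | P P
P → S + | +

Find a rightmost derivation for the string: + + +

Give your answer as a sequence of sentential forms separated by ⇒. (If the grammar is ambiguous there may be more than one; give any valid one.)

S ⇒ + S ⇒ + P P ⇒ + P + ⇒ + + +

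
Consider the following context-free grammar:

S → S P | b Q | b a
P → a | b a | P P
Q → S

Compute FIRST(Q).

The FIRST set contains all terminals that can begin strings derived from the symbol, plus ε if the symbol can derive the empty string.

We compute FIRST(Q) using the standard algorithm.
FIRST(P) = {a, b}
FIRST(Q) = {b}
FIRST(S) = {b}
Therefore, FIRST(Q) = {b}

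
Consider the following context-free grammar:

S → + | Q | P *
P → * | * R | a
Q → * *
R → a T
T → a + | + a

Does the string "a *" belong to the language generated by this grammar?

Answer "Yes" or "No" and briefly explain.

Yes - a valid derivation exists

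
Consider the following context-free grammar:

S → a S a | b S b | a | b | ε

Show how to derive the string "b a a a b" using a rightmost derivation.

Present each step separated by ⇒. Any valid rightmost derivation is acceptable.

S ⇒ b S b ⇒ b a S a b ⇒ b a a a b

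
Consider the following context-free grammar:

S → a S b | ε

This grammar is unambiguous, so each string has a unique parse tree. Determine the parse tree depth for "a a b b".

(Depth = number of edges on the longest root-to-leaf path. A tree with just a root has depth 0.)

3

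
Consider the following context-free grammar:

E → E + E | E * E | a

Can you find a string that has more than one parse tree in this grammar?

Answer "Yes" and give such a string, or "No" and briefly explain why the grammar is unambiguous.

Yes - the string 'a * a + a * a + a' has two distinct parse trees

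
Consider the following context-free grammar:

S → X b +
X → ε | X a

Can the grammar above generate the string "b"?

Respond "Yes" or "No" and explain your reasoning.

No - no valid derivation exists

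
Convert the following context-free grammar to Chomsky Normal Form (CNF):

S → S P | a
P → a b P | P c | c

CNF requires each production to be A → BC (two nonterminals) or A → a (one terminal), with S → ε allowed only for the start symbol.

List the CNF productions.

S → a; TA → a; TB → b; TC → c; P → c; S → S P; P → TA X0; X0 → TB P; P → P TC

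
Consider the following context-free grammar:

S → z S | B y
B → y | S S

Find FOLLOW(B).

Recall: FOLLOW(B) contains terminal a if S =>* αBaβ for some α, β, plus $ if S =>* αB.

We compute FOLLOW(B) using the standard algorithm.
FOLLOW(S) starts with {$}.
FIRST(B) = {y, z}
FIRST(S) = {y, z}
FOLLOW(B) = {y}
FOLLOW(S) = {$, y, z}
Therefore, FOLLOW(B) = {y}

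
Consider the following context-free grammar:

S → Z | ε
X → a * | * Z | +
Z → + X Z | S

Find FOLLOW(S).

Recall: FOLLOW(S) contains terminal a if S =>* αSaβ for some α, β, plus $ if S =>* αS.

We compute FOLLOW(S) using the standard algorithm.
FOLLOW(S) starts with {$}.
FIRST(S) = {+, ε}
FIRST(X) = {*, +, a}
FIRST(Z) = {+, ε}
FOLLOW(S) = {$, +}
FOLLOW(X) = {$, +}
FOLLOW(Z) = {$, +}
Therefore, FOLLOW(S) = {$, +}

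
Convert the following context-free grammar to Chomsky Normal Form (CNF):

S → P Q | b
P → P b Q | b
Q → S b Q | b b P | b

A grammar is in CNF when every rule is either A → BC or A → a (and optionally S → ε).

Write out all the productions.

S → b; TB → b; P → b; Q → b; S → P Q; P → P X0; X0 → TB Q; Q → S X1; X1 → TB Q; Q → TB X2; X2 → TB P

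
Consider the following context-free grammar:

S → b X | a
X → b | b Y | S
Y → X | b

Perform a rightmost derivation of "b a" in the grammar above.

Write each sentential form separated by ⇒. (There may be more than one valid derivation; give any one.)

S ⇒ b X ⇒ b S ⇒ b a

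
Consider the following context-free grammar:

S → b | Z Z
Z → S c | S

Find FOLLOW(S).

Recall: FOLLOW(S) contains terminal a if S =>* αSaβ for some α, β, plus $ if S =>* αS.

We compute FOLLOW(S) using the standard algorithm.
FOLLOW(S) starts with {$}.
FIRST(S) = {b}
FIRST(Z) = {b}
FOLLOW(S) = {$, b, c}
FOLLOW(Z) = {$, b, c}
Therefore, FOLLOW(S) = {$, b, c}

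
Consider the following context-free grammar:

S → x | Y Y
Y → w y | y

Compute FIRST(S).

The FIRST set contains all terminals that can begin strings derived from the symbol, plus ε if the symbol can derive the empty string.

We compute FIRST(S) using the standard algorithm.
FIRST(S) = {w, x, y}
FIRST(Y) = {w, y}
Therefore, FIRST(S) = {w, x, y}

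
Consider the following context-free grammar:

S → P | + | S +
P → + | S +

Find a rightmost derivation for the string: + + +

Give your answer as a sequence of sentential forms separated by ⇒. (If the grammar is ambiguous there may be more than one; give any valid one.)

S ⇒ S + ⇒ S + + ⇒ + + +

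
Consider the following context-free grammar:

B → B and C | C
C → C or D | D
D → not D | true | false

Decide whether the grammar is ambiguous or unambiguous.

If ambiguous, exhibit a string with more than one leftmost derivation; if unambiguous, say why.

Unambiguous - every string in the language has a unique leftmost derivation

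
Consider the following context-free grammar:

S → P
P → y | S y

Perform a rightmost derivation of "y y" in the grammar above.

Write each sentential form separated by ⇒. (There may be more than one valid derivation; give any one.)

S ⇒ P ⇒ S y ⇒ P y ⇒ y y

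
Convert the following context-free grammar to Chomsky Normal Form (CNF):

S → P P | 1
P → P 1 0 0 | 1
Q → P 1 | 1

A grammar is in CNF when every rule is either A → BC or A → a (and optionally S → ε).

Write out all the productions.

S → 1; T1 → 1; T0 → 0; P → 1; Q → 1; S → P P; P → P X0; X0 → T1 X1; X1 → T0 T0; Q → P T1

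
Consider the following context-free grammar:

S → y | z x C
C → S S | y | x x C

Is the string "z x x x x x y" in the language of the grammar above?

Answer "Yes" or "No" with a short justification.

Yes - a valid derivation exists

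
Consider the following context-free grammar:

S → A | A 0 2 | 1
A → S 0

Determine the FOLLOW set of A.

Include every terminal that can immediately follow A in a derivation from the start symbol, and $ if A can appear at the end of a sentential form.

We compute FOLLOW(A) using the standard algorithm.
FOLLOW(S) starts with {$}.
FIRST(A) = {1}
FIRST(S) = {1}
FOLLOW(A) = {$, 0}
FOLLOW(S) = {$, 0}
Therefore, FOLLOW(A) = {$, 0}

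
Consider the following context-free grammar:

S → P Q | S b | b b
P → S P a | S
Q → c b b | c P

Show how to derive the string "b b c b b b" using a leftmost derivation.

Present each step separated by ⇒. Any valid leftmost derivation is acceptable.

S ⇒ S b ⇒ P Q b ⇒ S Q b ⇒ b b Q b ⇒ b b c b b b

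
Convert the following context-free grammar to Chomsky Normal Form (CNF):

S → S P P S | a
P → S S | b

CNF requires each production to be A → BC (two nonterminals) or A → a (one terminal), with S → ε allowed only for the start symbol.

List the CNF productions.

S → a; P → b; S → S X0; X0 → P X1; X1 → P S; P → S S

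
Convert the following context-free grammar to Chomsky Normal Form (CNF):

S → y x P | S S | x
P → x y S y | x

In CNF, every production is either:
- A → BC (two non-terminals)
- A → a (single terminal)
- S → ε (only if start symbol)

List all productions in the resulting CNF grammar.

TY → y; TX → x; S → x; P → x; S → TY X0; X0 → TX P; S → S S; P → TX X1; X1 → TY X2; X2 → S TY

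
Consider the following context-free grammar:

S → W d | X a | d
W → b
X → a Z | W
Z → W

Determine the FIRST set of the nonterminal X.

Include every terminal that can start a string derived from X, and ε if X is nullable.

We compute FIRST(X) using the standard algorithm.
FIRST(S) = {a, b, d}
FIRST(W) = {b}
FIRST(X) = {a, b}
FIRST(Z) = {b}
Therefore, FIRST(X) = {a, b}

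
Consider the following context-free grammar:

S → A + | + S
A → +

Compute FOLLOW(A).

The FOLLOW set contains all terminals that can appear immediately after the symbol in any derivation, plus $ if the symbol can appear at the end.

We compute FOLLOW(A) using the standard algorithm.
FOLLOW(S) starts with {$}.
FIRST(A) = {+}
FIRST(S) = {+}
FOLLOW(A) = {+}
FOLLOW(S) = {$}
Therefore, FOLLOW(A) = {+}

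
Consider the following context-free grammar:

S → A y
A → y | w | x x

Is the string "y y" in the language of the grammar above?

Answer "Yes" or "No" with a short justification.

Yes - a valid derivation exists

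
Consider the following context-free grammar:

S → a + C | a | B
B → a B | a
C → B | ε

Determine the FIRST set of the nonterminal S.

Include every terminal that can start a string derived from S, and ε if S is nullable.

We compute FIRST(S) using the standard algorithm.
FIRST(B) = {a}
FIRST(C) = {a, ε}
FIRST(S) = {a}
Therefore, FIRST(S) = {a}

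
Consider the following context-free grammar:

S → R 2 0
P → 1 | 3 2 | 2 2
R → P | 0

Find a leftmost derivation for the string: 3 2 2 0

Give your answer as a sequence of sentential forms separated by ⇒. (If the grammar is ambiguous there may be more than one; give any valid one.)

S ⇒ R 2 0 ⇒ P 2 0 ⇒ 3 2 2 0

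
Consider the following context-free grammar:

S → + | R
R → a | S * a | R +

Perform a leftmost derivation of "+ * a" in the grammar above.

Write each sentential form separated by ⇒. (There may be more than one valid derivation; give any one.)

S ⇒ R ⇒ S * a ⇒ + * a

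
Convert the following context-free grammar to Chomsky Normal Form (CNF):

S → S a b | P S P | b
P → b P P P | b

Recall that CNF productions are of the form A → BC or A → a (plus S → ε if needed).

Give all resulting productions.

TA → a; TB → b; S → b; P → b; S → S X0; X0 → TA TB; S → P X1; X1 → S P; P → TB X2; X2 → P X3; X3 → P P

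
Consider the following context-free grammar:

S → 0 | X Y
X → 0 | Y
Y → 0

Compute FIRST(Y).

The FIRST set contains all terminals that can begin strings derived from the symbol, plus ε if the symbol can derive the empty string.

We compute FIRST(Y) using the standard algorithm.
FIRST(S) = {0}
FIRST(X) = {0}
FIRST(Y) = {0}
Therefore, FIRST(Y) = {0}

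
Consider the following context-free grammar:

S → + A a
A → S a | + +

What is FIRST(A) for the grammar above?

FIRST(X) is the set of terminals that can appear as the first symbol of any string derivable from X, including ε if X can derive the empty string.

We compute FIRST(A) using the standard algorithm.
FIRST(A) = {+}
FIRST(S) = {+}
Therefore, FIRST(A) = {+}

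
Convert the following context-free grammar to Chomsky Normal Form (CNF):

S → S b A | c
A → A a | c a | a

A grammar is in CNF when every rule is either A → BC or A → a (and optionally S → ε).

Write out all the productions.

TB → b; S → c; TA → a; TC → c; A → a; S → S X0; X0 → TB A; A → A TA; A → TC TA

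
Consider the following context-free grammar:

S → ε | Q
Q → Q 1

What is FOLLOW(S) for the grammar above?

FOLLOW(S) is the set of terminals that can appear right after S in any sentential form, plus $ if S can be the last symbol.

We compute FOLLOW(S) using the standard algorithm.
FOLLOW(S) starts with {$}.
FIRST(Q) = {}
FIRST(S) = {ε}
FOLLOW(Q) = {$, 1}
FOLLOW(S) = {$}
Therefore, FOLLOW(S) = {$}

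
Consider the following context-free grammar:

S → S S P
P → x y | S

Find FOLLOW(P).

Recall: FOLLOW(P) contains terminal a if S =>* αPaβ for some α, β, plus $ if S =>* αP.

We compute FOLLOW(P) using the standard algorithm.
FOLLOW(S) starts with {$}.
FIRST(P) = {x}
FIRST(S) = {}
FOLLOW(P) = {$, x}
FOLLOW(S) = {$, x}
Therefore, FOLLOW(P) = {$, x}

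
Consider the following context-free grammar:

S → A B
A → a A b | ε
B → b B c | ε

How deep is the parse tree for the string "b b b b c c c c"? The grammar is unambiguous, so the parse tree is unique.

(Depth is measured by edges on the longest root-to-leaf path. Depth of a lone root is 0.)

6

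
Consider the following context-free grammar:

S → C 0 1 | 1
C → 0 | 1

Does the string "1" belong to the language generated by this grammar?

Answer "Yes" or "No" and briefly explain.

Yes - a valid derivation exists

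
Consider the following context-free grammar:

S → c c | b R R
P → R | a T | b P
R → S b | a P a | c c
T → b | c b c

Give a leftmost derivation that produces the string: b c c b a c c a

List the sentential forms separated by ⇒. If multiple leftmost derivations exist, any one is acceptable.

S ⇒ b R R ⇒ b S b R ⇒ b c c b R ⇒ b c c b a P a ⇒ b c c b a R a ⇒ b c c b a c c a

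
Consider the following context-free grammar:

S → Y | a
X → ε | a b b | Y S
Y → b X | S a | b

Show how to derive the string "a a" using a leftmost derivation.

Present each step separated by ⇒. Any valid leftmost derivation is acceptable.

S ⇒ Y ⇒ S a ⇒ a a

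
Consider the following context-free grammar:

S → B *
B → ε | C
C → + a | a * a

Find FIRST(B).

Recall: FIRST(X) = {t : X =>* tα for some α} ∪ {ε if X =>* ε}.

We compute FIRST(B) using the standard algorithm.
FIRST(B) = {+, a, ε}
FIRST(C) = {+, a}
FIRST(S) = {*, +, a}
Therefore, FIRST(B) = {+, a, ε}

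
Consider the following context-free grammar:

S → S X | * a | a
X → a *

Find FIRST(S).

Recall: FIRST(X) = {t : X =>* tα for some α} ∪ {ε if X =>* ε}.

We compute FIRST(S) using the standard algorithm.
FIRST(S) = {*, a}
FIRST(X) = {a}
Therefore, FIRST(S) = {*, a}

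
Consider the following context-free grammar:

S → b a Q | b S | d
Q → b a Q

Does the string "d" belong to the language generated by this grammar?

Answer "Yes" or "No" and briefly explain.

Yes - a valid derivation exists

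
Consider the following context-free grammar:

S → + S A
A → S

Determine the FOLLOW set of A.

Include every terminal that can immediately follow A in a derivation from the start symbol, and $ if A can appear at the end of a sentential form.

We compute FOLLOW(A) using the standard algorithm.
FOLLOW(S) starts with {$}.
FIRST(A) = {+}
FIRST(S) = {+}
FOLLOW(A) = {$, +}
FOLLOW(S) = {$, +}
Therefore, FOLLOW(A) = {$, +}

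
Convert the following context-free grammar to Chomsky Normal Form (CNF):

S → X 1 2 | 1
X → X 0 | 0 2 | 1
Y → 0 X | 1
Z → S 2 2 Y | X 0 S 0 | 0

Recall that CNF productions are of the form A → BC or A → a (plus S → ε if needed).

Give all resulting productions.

T1 → 1; T2 → 2; S → 1; T0 → 0; X → 1; Y → 1; Z → 0; S → X X0; X0 → T1 T2; X → X T0; X → T0 T2; Y → T0 X; Z → S X1; X1 → T2 X2; X2 → T2 Y; Z → X X3; X3 → T0 X4; X4 → S T0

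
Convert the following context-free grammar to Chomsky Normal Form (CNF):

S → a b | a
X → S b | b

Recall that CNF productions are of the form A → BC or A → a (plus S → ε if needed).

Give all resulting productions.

TA → a; TB → b; S → a; X → b; S → TA TB; X → S TB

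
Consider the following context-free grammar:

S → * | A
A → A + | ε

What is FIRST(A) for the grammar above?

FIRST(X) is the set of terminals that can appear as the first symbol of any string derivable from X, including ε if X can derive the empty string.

We compute FIRST(A) using the standard algorithm.
FIRST(A) = {+, ε}
FIRST(S) = {*, +, ε}
Therefore, FIRST(A) = {+, ε}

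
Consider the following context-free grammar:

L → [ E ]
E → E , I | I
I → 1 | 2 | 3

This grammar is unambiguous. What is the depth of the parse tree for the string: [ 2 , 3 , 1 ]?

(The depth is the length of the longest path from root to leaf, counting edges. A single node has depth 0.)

5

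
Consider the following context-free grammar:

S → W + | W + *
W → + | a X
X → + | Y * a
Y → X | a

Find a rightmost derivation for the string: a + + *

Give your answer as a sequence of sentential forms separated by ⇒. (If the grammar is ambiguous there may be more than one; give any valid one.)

S ⇒ W + * ⇒ a X + * ⇒ a + + *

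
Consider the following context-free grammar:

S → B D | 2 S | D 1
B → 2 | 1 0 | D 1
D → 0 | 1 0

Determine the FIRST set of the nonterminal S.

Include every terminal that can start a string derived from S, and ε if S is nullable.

We compute FIRST(S) using the standard algorithm.
FIRST(B) = {0, 1, 2}
FIRST(D) = {0, 1}
FIRST(S) = {0, 1, 2}
Therefore, FIRST(S) = {0, 1, 2}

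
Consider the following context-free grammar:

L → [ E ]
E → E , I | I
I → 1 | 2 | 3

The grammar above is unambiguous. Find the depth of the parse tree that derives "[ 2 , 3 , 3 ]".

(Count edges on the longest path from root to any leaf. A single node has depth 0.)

5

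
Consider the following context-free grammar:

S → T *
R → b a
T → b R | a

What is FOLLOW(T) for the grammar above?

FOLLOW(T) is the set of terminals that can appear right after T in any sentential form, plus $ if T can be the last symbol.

We compute FOLLOW(T) using the standard algorithm.
FOLLOW(S) starts with {$}.
FIRST(R) = {b}
FIRST(S) = {a, b}
FIRST(T) = {a, b}
FOLLOW(R) = {*}
FOLLOW(S) = {$}
FOLLOW(T) = {*}
Therefore, FOLLOW(T) = {*}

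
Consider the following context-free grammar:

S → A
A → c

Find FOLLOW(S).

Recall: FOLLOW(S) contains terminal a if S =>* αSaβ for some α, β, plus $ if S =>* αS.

We compute FOLLOW(S) using the standard algorithm.
FOLLOW(S) starts with {$}.
FIRST(A) = {c}
FIRST(S) = {c}
FOLLOW(A) = {$}
FOLLOW(S) = {$}
Therefore, FOLLOW(S) = {$}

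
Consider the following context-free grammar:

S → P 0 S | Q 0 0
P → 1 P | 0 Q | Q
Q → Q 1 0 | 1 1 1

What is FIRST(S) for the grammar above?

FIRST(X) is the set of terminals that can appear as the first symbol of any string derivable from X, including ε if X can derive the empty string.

We compute FIRST(S) using the standard algorithm.
FIRST(P) = {0, 1}
FIRST(Q) = {1}
FIRST(S) = {0, 1}
Therefore, FIRST(S) = {0, 1}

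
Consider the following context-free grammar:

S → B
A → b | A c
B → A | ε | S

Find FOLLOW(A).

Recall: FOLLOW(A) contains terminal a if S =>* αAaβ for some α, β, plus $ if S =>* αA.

We compute FOLLOW(A) using the standard algorithm.
FOLLOW(S) starts with {$}.
FIRST(A) = {b}
FIRST(B) = {b, ε}
FIRST(S) = {b, ε}
FOLLOW(A) = {$, c}
FOLLOW(B) = {$}
FOLLOW(S) = {$}
Therefore, FOLLOW(A) = {$, c}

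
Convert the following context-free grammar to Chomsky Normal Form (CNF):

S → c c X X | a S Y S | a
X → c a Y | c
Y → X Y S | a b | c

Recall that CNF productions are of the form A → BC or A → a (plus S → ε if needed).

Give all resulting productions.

TC → c; TA → a; S → a; X → c; TB → b; Y → c; S → TC X0; X0 → TC X1; X1 → X X; S → TA X2; X2 → S X3; X3 → Y S; X → TC X4; X4 → TA Y; Y → X X5; X5 → Y S; Y → TA TB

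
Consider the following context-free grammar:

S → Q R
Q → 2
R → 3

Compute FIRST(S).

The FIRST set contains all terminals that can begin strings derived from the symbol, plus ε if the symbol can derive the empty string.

We compute FIRST(S) using the standard algorithm.
FIRST(Q) = {2}
FIRST(R) = {3}
FIRST(S) = {2}
Therefore, FIRST(S) = {2}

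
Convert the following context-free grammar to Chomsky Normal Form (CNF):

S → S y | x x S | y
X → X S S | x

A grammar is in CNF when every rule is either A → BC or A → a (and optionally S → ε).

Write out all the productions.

TY → y; TX → x; S → y; X → x; S → S TY; S → TX X0; X0 → TX S; X → X X1; X1 → S S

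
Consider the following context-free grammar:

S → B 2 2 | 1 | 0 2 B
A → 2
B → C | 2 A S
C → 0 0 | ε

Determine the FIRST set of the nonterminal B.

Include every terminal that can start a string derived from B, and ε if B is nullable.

We compute FIRST(B) using the standard algorithm.
FIRST(A) = {2}
FIRST(B) = {0, 2, ε}
FIRST(C) = {0, ε}
FIRST(S) = {0, 1, 2}
Therefore, FIRST(B) = {0, 2, ε}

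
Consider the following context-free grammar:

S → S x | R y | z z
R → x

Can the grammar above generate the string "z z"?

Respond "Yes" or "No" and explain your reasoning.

Yes - a valid derivation exists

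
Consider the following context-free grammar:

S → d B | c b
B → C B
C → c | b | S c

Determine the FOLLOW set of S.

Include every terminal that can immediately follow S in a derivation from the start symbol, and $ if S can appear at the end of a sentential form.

We compute FOLLOW(S) using the standard algorithm.
FOLLOW(S) starts with {$}.
FIRST(B) = {b, c, d}
FIRST(C) = {b, c, d}
FIRST(S) = {c, d}
FOLLOW(B) = {$, c}
FOLLOW(C) = {b, c, d}
FOLLOW(S) = {$, c}
Therefore, FOLLOW(S) = {$, c}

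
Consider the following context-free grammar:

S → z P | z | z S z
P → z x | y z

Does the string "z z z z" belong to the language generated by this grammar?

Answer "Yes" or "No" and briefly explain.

No - no valid derivation exists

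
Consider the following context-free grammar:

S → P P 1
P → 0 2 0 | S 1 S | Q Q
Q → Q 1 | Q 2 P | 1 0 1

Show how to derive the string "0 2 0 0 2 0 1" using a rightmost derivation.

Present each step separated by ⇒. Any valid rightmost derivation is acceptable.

S ⇒ P P 1 ⇒ P 0 2 0 1 ⇒ 0 2 0 0 2 0 1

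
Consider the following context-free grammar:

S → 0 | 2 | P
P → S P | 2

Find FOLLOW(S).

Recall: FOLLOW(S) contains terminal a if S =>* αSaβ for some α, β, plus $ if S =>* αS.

We compute FOLLOW(S) using the standard algorithm.
FOLLOW(S) starts with {$}.
FIRST(P) = {0, 2}
FIRST(S) = {0, 2}
FOLLOW(P) = {$, 0, 2}
FOLLOW(S) = {$, 0, 2}
Therefore, FOLLOW(S) = {$, 0, 2}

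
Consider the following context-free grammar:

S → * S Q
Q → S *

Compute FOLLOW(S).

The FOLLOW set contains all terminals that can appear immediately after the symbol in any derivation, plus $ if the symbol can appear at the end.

We compute FOLLOW(S) using the standard algorithm.
FOLLOW(S) starts with {$}.
FIRST(Q) = {*}
FIRST(S) = {*}
FOLLOW(Q) = {$, *}
FOLLOW(S) = {$, *}
Therefore, FOLLOW(S) = {$, *}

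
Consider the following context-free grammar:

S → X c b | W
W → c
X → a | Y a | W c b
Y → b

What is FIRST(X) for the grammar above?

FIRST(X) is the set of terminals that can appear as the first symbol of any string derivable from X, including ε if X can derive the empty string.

We compute FIRST(X) using the standard algorithm.
FIRST(S) = {a, b, c}
FIRST(W) = {c}
FIRST(X) = {a, b, c}
FIRST(Y) = {b}
Therefore, FIRST(X) = {a, b, c}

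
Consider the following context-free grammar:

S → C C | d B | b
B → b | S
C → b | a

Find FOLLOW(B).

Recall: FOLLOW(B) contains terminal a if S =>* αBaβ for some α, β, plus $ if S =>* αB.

We compute FOLLOW(B) using the standard algorithm.
FOLLOW(S) starts with {$}.
FIRST(B) = {a, b, d}
FIRST(C) = {a, b}
FIRST(S) = {a, b, d}
FOLLOW(B) = {$}
FOLLOW(C) = {$, a, b}
FOLLOW(S) = {$}
Therefore, FOLLOW(B) = {$}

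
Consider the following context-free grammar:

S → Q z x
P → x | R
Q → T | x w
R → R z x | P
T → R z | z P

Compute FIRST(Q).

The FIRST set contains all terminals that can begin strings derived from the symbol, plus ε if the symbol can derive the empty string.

We compute FIRST(Q) using the standard algorithm.
FIRST(P) = {x}
FIRST(Q) = {x, z}
FIRST(R) = {x}
FIRST(S) = {x, z}
FIRST(T) = {x, z}
Therefore, FIRST(Q) = {x, z}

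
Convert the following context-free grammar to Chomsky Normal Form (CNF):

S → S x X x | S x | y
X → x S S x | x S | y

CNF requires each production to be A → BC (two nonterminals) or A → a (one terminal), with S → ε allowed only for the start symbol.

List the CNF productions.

TX → x; S → y; X → y; S → S X0; X0 → TX X1; X1 → X TX; S → S TX; X → TX X2; X2 → S X3; X3 → S TX; X → TX S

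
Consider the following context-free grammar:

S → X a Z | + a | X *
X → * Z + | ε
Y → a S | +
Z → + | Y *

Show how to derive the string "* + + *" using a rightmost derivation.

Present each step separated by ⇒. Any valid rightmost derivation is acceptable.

S ⇒ X * ⇒ * Z + * ⇒ * + + *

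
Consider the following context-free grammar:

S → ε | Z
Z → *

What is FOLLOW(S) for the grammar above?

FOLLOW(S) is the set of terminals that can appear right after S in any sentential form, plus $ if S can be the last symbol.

We compute FOLLOW(S) using the standard algorithm.
FOLLOW(S) starts with {$}.
FIRST(S) = {*, ε}
FIRST(Z) = {*}
FOLLOW(S) = {$}
FOLLOW(Z) = {$}
Therefore, FOLLOW(S) = {$}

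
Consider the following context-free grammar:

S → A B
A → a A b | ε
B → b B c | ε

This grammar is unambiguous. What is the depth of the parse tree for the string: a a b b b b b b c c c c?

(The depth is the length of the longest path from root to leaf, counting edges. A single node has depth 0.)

6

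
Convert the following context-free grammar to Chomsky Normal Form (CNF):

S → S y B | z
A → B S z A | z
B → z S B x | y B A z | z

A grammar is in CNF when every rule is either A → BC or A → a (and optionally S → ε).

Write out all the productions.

TY → y; S → z; TZ → z; A → z; TX → x; B → z; S → S X0; X0 → TY B; A → B X1; X1 → S X2; X2 → TZ A; B → TZ X3; X3 → S X4; X4 → B TX; B → TY X5; X5 → B X6; X6 → A TZ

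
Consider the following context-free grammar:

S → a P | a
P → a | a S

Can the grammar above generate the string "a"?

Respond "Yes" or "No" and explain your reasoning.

Yes - a valid derivation exists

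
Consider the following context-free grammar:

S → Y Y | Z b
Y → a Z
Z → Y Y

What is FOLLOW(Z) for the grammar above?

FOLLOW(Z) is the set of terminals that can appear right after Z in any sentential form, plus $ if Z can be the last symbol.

We compute FOLLOW(Z) using the standard algorithm.
FOLLOW(S) starts with {$}.
FIRST(S) = {a}
FIRST(Y) = {a}
FIRST(Z) = {a}
FOLLOW(S) = {$}
FOLLOW(Y) = {$, a, b}
FOLLOW(Z) = {$, a, b}
Therefore, FOLLOW(Z) = {$, a, b}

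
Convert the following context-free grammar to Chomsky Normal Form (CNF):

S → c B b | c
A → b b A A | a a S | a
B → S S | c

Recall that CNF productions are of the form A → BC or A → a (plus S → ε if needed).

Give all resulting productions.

TC → c; TB → b; S → c; TA → a; A → a; B → c; S → TC X0; X0 → B TB; A → TB X1; X1 → TB X2; X2 → A A; A → TA X3; X3 → TA S; B → S S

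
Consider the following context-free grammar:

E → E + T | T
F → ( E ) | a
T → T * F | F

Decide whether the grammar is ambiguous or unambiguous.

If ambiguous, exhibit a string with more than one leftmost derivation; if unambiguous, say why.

Unambiguous - every string in the language has a unique leftmost derivation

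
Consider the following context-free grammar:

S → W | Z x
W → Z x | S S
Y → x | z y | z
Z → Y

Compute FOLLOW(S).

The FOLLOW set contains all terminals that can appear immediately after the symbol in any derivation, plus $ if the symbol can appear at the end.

We compute FOLLOW(S) using the standard algorithm.
FOLLOW(S) starts with {$}.
FIRST(S) = {x, z}
FIRST(W) = {x, z}
FIRST(Y) = {x, z}
FIRST(Z) = {x, z}
FOLLOW(S) = {$, x, z}
FOLLOW(W) = {$, x, z}
FOLLOW(Y) = {x}
FOLLOW(Z) = {x}
Therefore, FOLLOW(S) = {$, x, z}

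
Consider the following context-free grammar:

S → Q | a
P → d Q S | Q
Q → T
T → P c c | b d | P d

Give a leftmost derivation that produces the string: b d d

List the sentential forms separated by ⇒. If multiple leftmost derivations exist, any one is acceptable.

S ⇒ Q ⇒ T ⇒ P d ⇒ Q d ⇒ T d ⇒ b d d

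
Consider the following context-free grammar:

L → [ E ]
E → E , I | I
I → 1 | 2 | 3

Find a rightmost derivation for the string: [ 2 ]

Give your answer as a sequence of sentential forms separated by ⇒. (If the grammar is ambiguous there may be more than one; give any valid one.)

L ⇒ [ E ] ⇒ [ I ] ⇒ [ 2 ]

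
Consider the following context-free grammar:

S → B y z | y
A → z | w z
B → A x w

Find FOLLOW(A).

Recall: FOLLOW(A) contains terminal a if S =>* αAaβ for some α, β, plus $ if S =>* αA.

We compute FOLLOW(A) using the standard algorithm.
FOLLOW(S) starts with {$}.
FIRST(A) = {w, z}
FIRST(B) = {w, z}
FIRST(S) = {w, y, z}
FOLLOW(A) = {x}
FOLLOW(B) = {y}
FOLLOW(S) = {$}
Therefore, FOLLOW(A) = {x}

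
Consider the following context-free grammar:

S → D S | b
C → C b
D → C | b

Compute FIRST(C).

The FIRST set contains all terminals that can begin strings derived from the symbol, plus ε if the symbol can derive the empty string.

We compute FIRST(C) using the standard algorithm.
FIRST(C) = {}
FIRST(D) = {b}
FIRST(S) = {b}
Therefore, FIRST(C) = {}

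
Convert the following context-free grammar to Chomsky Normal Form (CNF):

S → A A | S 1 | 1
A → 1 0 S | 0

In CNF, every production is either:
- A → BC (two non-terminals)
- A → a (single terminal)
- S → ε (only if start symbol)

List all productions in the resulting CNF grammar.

T1 → 1; S → 1; T0 → 0; A → 0; S → A A; S → S T1; A → T1 X0; X0 → T0 S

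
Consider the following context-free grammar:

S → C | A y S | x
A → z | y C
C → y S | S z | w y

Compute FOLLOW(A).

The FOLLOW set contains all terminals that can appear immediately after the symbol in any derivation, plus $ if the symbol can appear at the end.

We compute FOLLOW(A) using the standard algorithm.
FOLLOW(S) starts with {$}.
FIRST(A) = {y, z}
FIRST(C) = {w, x, y, z}
FIRST(S) = {w, x, y, z}
FOLLOW(A) = {y}
FOLLOW(C) = {$, y, z}
FOLLOW(S) = {$, y, z}
Therefore, FOLLOW(A) = {y}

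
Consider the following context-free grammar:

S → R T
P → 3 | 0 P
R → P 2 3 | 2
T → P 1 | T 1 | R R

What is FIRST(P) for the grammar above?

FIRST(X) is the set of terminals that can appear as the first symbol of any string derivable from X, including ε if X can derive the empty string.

We compute FIRST(P) using the standard algorithm.
FIRST(P) = {0, 3}
FIRST(R) = {0, 2, 3}
FIRST(S) = {0, 2, 3}
FIRST(T) = {0, 2, 3}
Therefore, FIRST(P) = {0, 3}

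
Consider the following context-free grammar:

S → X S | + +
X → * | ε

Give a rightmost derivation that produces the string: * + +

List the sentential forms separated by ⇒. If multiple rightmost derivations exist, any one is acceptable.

S ⇒ X S ⇒ X + + ⇒ * + +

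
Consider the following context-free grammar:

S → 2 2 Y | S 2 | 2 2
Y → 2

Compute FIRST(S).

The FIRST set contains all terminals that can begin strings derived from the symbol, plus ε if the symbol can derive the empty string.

We compute FIRST(S) using the standard algorithm.
FIRST(S) = {2}
FIRST(Y) = {2}
Therefore, FIRST(S) = {2}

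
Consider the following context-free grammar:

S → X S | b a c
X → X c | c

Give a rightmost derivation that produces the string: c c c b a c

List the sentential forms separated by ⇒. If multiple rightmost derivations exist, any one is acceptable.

S ⇒ X S ⇒ X b a c ⇒ X c b a c ⇒ X c c b a c ⇒ c c c b a c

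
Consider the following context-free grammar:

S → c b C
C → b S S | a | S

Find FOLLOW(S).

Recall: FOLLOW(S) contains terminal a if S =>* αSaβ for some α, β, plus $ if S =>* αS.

We compute FOLLOW(S) using the standard algorithm.
FOLLOW(S) starts with {$}.
FIRST(C) = {a, b, c}
FIRST(S) = {c}
FOLLOW(C) = {$, c}
FOLLOW(S) = {$, c}
Therefore, FOLLOW(S) = {$, c}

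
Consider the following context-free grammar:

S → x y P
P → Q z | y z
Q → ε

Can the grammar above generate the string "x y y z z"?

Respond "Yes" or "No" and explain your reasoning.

No - no valid derivation exists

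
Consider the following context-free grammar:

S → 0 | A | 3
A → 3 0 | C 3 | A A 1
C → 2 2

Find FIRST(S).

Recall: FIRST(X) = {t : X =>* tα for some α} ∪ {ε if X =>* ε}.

We compute FIRST(S) using the standard algorithm.
FIRST(A) = {2, 3}
FIRST(C) = {2}
FIRST(S) = {0, 2, 3}
Therefore, FIRST(S) = {0, 2, 3}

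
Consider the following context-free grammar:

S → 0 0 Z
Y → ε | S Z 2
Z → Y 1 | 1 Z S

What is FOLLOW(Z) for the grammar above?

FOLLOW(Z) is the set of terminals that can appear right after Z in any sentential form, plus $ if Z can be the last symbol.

We compute FOLLOW(Z) using the standard algorithm.
FOLLOW(S) starts with {$}.
FIRST(S) = {0}
FIRST(Y) = {0, ε}
FIRST(Z) = {0, 1}
FOLLOW(S) = {$, 0, 1, 2}
FOLLOW(Y) = {1}
FOLLOW(Z) = {$, 0, 1, 2}
Therefore, FOLLOW(Z) = {$, 0, 1, 2}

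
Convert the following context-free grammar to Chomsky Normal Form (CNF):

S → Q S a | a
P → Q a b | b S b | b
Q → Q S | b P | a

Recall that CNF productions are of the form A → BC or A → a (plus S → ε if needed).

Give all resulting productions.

TA → a; S → a; TB → b; P → b; Q → a; S → Q X0; X0 → S TA; P → Q X1; X1 → TA TB; P → TB X2; X2 → S TB; Q → Q S; Q → TB P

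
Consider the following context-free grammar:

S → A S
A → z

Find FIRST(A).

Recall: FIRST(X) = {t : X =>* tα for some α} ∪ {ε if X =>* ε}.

We compute FIRST(A) using the standard algorithm.
FIRST(A) = {z}
FIRST(S) = {z}
Therefore, FIRST(A) = {z}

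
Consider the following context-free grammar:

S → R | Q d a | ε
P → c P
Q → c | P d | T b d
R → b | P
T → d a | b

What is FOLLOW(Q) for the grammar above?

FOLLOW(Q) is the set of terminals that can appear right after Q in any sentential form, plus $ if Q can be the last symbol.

We compute FOLLOW(Q) using the standard algorithm.
FOLLOW(S) starts with {$}.
FIRST(P) = {c}
FIRST(Q) = {b, c, d}
FIRST(R) = {b, c}
FIRST(S) = {b, c, d, ε}
FIRST(T) = {b, d}
FOLLOW(P) = {$, d}
FOLLOW(Q) = {d}
FOLLOW(R) = {$}
FOLLOW(S) = {$}
FOLLOW(T) = {b}
Therefore, FOLLOW(Q) = {d}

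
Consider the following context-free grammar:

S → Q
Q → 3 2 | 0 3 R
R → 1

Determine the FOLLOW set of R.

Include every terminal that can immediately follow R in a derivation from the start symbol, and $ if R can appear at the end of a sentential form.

We compute FOLLOW(R) using the standard algorithm.
FOLLOW(S) starts with {$}.
FIRST(Q) = {0, 3}
FIRST(R) = {1}
FIRST(S) = {0, 3}
FOLLOW(Q) = {$}
FOLLOW(R) = {$}
FOLLOW(S) = {$}
Therefore, FOLLOW(R) = {$}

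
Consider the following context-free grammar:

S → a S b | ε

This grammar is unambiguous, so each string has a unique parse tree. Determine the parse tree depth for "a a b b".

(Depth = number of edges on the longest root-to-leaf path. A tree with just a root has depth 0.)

3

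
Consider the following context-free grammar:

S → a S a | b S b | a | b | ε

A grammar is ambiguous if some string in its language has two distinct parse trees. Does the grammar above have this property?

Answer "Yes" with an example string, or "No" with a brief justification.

No - the grammar is unambiguous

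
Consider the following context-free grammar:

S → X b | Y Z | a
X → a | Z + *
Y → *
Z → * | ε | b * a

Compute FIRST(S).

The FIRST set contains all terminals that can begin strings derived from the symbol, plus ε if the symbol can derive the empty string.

We compute FIRST(S) using the standard algorithm.
FIRST(S) = {*, +, a, b}
FIRST(X) = {*, +, a, b}
FIRST(Y) = {*}
FIRST(Z) = {*, b, ε}
Therefore, FIRST(S) = {*, +, a, b}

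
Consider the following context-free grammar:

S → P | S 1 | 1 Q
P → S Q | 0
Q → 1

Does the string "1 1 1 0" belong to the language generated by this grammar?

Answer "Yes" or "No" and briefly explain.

No - no valid derivation exists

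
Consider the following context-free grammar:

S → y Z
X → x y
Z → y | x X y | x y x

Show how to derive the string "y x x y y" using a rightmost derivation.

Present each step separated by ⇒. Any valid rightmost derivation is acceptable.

S ⇒ y Z ⇒ y x X y ⇒ y x x y y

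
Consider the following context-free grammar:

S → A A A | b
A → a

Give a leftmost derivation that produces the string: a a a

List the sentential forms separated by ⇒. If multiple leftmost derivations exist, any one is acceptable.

S ⇒ A A A ⇒ a A A ⇒ a a A ⇒ a a a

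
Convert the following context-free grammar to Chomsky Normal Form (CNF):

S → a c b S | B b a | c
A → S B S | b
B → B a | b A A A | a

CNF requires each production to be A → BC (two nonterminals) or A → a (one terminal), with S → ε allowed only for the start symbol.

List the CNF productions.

TA → a; TC → c; TB → b; S → c; A → b; B → a; S → TA X0; X0 → TC X1; X1 → TB S; S → B X2; X2 → TB TA; A → S X3; X3 → B S; B → B TA; B → TB X4; X4 → A X5; X5 → A A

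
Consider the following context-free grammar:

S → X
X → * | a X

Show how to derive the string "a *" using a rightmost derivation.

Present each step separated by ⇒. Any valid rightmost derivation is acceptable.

S ⇒ X ⇒ a X ⇒ a *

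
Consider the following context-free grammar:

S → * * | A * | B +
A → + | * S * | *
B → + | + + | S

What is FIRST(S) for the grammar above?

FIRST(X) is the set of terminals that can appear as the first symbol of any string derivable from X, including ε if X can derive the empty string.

We compute FIRST(S) using the standard algorithm.
FIRST(A) = {*, +}
FIRST(B) = {*, +}
FIRST(S) = {*, +}
Therefore, FIRST(S) = {*, +}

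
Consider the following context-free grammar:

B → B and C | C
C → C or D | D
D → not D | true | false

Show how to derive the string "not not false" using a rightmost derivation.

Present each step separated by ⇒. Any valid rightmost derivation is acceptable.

B ⇒ C ⇒ D ⇒ not D ⇒ not not D ⇒ not not false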